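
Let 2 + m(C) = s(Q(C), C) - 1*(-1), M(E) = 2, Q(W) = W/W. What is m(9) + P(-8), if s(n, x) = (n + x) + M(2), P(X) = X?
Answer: 3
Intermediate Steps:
Q(W) = 1
s(n, x) = 2 + n + x (s(n, x) = (n + x) + 2 = 2 + n + x)
m(C) = 2 + C (m(C) = -2 + ((2 + 1 + C) - 1*(-1)) = -2 + ((3 + C) + 1) = -2 + (4 + C) = 2 + C)
m(9) + P(-8) = (2 + 9) - 8 = 11 - 8 = 3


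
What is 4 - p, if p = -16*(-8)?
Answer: -124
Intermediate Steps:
p = 128
4 - p = 4 - 1*128 = 4 - 128 = -124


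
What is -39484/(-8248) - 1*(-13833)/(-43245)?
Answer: 44260861/9907910 ≈ 4.4672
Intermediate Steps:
-39484/(-8248) - 1*(-13833)/(-43245) = -39484*(-1/8248) + 13833*(-1/43245) = 9871/2062 - 1537/4805 = 44260861/9907910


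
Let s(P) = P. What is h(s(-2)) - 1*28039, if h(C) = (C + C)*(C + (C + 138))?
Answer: -28575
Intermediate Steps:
h(C) = 2*C*(138 + 2*C) (h(C) = (2*C)*(C + (138 + C)) = (2*C)*(138 + 2*C) = 2*C*(138 + 2*C))
h(s(-2)) - 1*28039 = 4*(-2)*(69 - 2) - 1*28039 = 4*(-2)*67 - 28039 = -536 - 28039 = -28575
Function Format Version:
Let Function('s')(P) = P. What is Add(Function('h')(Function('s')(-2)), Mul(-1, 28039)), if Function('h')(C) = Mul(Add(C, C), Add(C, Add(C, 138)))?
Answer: -28575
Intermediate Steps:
Function('h')(C) = Mul(2, C, Add(138, Mul(2, C))) (Function('h')(C) = Mul(Mul(2, C), Add(C, Add(138, C))) = Mul(Mul(2, C), Add(138, Mul(2, C))) = Mul(2, C, Add(138, Mul(2, C))))
Add(Function('h')(Function('s')(-2)), Mul(-1, 28039)) = Add(Mul(4, -2, Add(69, -2)), Mul(-1, 28039)) = Add(Mul(4, -2, 67), -28039) = Add(-536, -28039) = -28575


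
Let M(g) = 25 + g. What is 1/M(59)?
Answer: 1/84 ≈ 0.011905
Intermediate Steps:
1/M(59) = 1/(25 + 59) = 1/84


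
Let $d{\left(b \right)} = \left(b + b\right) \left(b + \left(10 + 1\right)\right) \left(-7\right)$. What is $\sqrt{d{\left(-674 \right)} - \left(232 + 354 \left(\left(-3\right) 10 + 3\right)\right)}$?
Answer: $i \sqrt{6246742} \approx 2499.3 i$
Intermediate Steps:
$d{\left(b \right)} = - 14 b \left(11 + b\right)$ ($d{\left(b \right)} = 2 b \left(b + 11\right) \left(-7\right) = 2 b \left(11 + b\right) \left(-7\right) = - 14 b \left(11 + b\right)$)
$\sqrt{d{\left(-674 \right)} - \left(232 + 354 \left(\left(-3\right) 10 + 3\right)\right)} = \sqrt{\left(-14\right) \left(-674\right) \left(11 - 674\right) - \left(232 + 354 \left(\left(-3\right) 10 + 3\right)\right)} = \sqrt{\left(-14\right) \left(-674\right) \left(-663\right) - \left(232 + 354 \left(-30 + 3\right)\right)} = \sqrt{-6256068 - -9326} = \sqrt{-6256068 + \left(-232 + 9558\right)} = \sqrt{-6256068 + 9326} = \sqrt{-6246742} = i \sqrt{6246742}$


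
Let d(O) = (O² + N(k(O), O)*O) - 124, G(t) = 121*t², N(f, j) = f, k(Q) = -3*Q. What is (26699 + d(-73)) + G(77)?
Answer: 733326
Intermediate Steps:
d(O) = -124 - 2*O² (d(O) = (O² + (-3*O)*O) - 124 = (O² - 3*O²) - 124 = -2*O² - 124 = -124 - 2*O²)
(26699 + d(-73)) + G(77) = (26699 + (-124 - 2*(-73)²)) + 121*77² = (26699 + (-124 - 2*5329)) + 121*5929 = (26699 + (-124 - 10658)) + 717409 = (26699 - 10782) + 717409 = 15917 + 717409 = 733326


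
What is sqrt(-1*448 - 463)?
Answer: I*sqrt(911) ≈ 30.183*I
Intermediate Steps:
sqrt(-1*448 - 463) = sqrt(-448 - 463) = sqrt(-911) = I*sqrt(911)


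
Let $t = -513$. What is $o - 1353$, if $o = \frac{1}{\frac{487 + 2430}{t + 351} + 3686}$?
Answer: $- \frac{803972733}{594215} \approx -1353.0$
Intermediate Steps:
$o = \frac{162}{594215}$ ($o = \frac{1}{\frac{487 + 2430}{-513 + 351} + 3686} = \frac{1}{\frac{2917}{-162} + 3686} = \frac{1}{2917 \left(- \frac{1}{162}\right) + 3686} = \frac{1}{- \frac{2917}{162} + 3686} = \frac{1}{\frac{594215}{162}} = \frac{162}{594215} \approx 0.00027263$)
$o - 1353 = \frac{162}{594215} - 1353 = - \frac{803972733}{594215}$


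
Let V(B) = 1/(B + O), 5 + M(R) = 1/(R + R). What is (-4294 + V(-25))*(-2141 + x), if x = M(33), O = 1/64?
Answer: 37403461075/4059 ≈ 9.2149e+6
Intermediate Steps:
O = 1/64 ≈ 0.015625
M(R) = -5 + 1/(2*R) (M(R) = -5 + 1/(R + R) = -5 + 1/(2*R))
V(B) = 1/(1/64 + B) (V(B) = 1/(B + 1/64) = 1/(1/64 + B))
x = -329/66 (x = -5 + (1/2)/33 = -5 + (1/2)*(1/33) = -5 + 1/66 = -329/66 ≈ -4.9848)
(-4294 + V(-25))*(-2141 + x) = (-4294 + 64/(1 + 64*(-25)))*(-2141 - 329/66) = (-4294 + 64/(1 - 1600))*(-141635/66) = (-4294 + 64/(-1599))*(-141635/66) = (-4294 + 64*(-1/1599))*(-141635/66) = (-4294 - 64/1599)*(-141635/66) = -6866170/1599*(-141635/66) = 37403461075/4059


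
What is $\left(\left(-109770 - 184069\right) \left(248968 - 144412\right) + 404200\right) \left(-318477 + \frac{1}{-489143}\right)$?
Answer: $\frac{4785932841204527752208}{489143} \approx 9.7843 \cdot 10^{15}$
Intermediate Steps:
$\left(\left(-109770 - 184069\right) \left(248968 - 144412\right) + 404200\right) \left(-318477 + \frac{1}{-489143}\right) = \left(\left(-293839\right) 104556 + 404200\right) \left(-318477 - \frac{1}{489143}\right) = \left(-30722630484 + 404200\right) \left(- \frac{155780795212}{489143}\right) = \left(-30722226284\right) \left(- \frac{155780795212}{489143}\right) = \frac{4785932841204527752208}{489143}$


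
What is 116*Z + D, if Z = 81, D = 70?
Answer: 9466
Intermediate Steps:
116*Z + D = 116*81 + 70 = 9396 + 70 = 9466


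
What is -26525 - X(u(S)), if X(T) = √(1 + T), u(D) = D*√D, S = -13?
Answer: -26525 - √(1 - 13*I*√13) ≈ -26530.0 + 4.7897*I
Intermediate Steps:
u(D) = D^(3/2)
-26525 - X(u(S)) = -26525 - √(1 + (-13)^(3/2)) = -26525 - √(1 - 13*I*√13)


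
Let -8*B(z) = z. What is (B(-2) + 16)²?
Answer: 4225/16 ≈ 264.06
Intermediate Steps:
B(z) = -z/8
(B(-2) + 16)² = (-⅛*(-2) + 16)² = (¼ + 16)² = (65/4)² = 4225/16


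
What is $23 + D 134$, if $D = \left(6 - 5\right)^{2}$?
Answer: $157$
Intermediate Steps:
$D = 1$ ($D = 1^{2} = 1$)
$23 + D 134 = 23 + 1 \cdot 134 = 23 + 134 = 157$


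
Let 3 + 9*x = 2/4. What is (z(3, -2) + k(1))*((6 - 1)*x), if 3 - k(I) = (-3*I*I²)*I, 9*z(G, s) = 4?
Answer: -725/81 ≈ -8.9506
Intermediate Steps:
x = -5/18 (x = -⅓ + (2/4)/9 = -⅓ + ((¼)*2)/9 = -⅓ + (⅑)*(½) = -⅓ + 1/18 = -5/18 ≈ -0.27778)
z(G, s) = 4/9 (z(G, s) = (⅑)*4 = 4/9)
k(I) = 3 + 3*I⁴ (k(I) = 3 - (-3*I*I²)*I = 3 - (-3*I³)*I = 3 - (-3)*I⁴ = 3 + 3*I⁴)
(z(3, -2) + k(1))*((6 - 1)*x) = (4/9 + (3 + 3*1⁴))*((6 - 1)*(-5/18)) = (4/9 + (3 + 3*1))*(5*(-5/18)) = (4/9 + (3 + 3))*(-25/18) = (4/9 + 6)*(-25/18) = (58/9)*(-25/18) = -725/81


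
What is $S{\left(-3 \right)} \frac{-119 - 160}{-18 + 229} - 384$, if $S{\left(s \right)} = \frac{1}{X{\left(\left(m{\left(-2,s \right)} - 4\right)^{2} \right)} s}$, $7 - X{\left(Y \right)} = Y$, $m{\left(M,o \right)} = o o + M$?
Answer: $- \frac{162141}{422} \approx -384.22$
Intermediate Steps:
$m{\left(M,o \right)} = M + o^{2}$ ($m{\left(M,o \right)} = o^{2} + M = M + o^{2}$)
$X{\left(Y \right)} = 7 - Y$
$S{\left(s \right)} = \frac{1}{s \left(7 - \left(-6 + s^{2}\right)^{2}\right)}$ ($S{\left(s \right)} = \frac{1}{\left(7 - \left(\left(-2 + s^{2}\right) - 4\right)^{2}\right) s} = \frac{1}{\left(7 - \left(-6 + s^{2}\right)^{2}\right) s} = \frac{1}{s \left(7 - \left(-6 + s^{2}\right)^{2}\right)}$)
$S{\left(-3 \right)} \frac{-119 - 160}{-18 + 229} - 384 = - \frac{1}{\left(-3\right) \left(-7 + \left(-6 + \left(-3\right)^{2}\right)^{2}\right)} \frac{-119 - 160}{-18 + 229} - 384 = \left(-1\right) \left(- \frac{1}{3}\right) \frac{1}{-7 + \left(-6 + 9\right)^{2}} \left(- \frac{279}{211}\right) - 384 = \left(-1\right) \left(- \frac{1}{3}\right) \frac{1}{-7 + 3^{2}} \left(\left(-279\right) \frac{1}{211}\right) - 384 = \left(-1\right) \left(- \frac{1}{3}\right) \frac{1}{-7 + 9} \left(- \frac{279}{211}\right) - 384 = \left(-1\right) \left(- \frac{1}{3}\right) \frac{1}{2} \left(- \frac{279}{211}\right) - 384 = \frac{1}{6} \left(- \frac{279}{211}\right) - 384 = - \frac{93}{422} - 384 = - \frac{162141}{422}$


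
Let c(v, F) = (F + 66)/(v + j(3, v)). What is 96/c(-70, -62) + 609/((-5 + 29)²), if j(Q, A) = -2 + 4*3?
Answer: -276277/192 ≈ -1438.9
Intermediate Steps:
j(Q, A) = 10 (j(Q, A) = -2 + 12 = 10)
c(v, F) = (66 + F)/(10 + v) (c(v, F) = (F + 66)/(v + 10) = (66 + F)/(10 + v))
96/c(-70, -62) + 609/((-5 + 29)²) = 96/(((66 - 62)/(10 - 70))) + 609/((-5 + 29)²) = 96/((4/(-60))) + 609/(24²) = 96/((-1/60*4)) + 609/576 = 96/(-1/15) + 609*(1/576) = 96*(-15) + 203/192 = -1440 + 203/192 = -276277/192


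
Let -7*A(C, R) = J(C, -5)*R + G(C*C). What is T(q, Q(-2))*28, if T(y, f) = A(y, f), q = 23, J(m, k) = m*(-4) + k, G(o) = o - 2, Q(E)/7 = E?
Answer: -7540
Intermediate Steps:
Q(E) = 7*E
G(o) = -2 + o
J(m, k) = k - 4*m (J(m, k) = -4*m + k = k - 4*m)
A(C, R) = 2/7 - C²/7 - R*(-5 - 4*C)/7 (A(C, R) = -((-5 - 4*C)*R + (-2 + C*C))/7 = -(R*(-5 - 4*C) + (-2 + C²))/7 = -(-2 + C² + R*(-5 - 4*C))/7 = 2/7 - C²/7 - R*(-5 - 4*C)/7)
T(y, f) = 2/7 - y²/7 + f*(5 + 4*y)/7
T(q, Q(-2))*28 = (2/7 - ⅐*23² + (7*(-2))*(5 + 4*23)/7)*28 = (2/7 - ⅐*529 + (⅐)*(-14)*(5 + 92))*28 = (2/7 - 529/7 + (⅐)*(-14)*97)*28 = (2/7 - 529/7 - 194)*28 = -1885/7*28 = -7540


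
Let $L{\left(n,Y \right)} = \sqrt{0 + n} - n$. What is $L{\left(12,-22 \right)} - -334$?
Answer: $322 + 2 \sqrt{3} \approx 325.46$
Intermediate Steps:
$L{\left(n,Y \right)} = \sqrt{n} - n$
$L{\left(12,-22 \right)} - -334 = \left(\sqrt{12} - 12\right) - -334 = \left(2 \sqrt{3} - 12\right) + 334 = \left(-12 + 2 \sqrt{3}\right) + 334 = 322 + 2 \sqrt{3}$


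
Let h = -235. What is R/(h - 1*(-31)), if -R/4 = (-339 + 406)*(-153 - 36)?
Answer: -4221/17 ≈ -248.29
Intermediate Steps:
R = 50652 (R = -4*(-339 + 406)*(-153 - 36) = -268*(-189) = -4*(-12663) = 50652)
R/(h - 1*(-31)) = 50652/(-235 - 1*(-31)) = 50652/(-235 + 31) = 50652/(-204) = 50652*(-1/204) = -4221/17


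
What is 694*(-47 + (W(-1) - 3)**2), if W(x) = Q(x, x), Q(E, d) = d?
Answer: -21514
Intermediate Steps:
W(x) = x
694*(-47 + (W(-1) - 3)**2) = 694*(-47 + (-1 - 3)**2) = 694*(-47 + (-4)**2) = 694*(-47 + 16) = 694*(-31) = -21514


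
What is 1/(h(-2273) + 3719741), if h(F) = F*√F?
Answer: 3719741/13848216627498 + 2273*I*√2273/13848216627498 ≈ 2.6861e-7 + 7.8254e-9*I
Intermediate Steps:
h(F) = F^(3/2)
1/(h(-2273) + 3719741) = 1/((-2273)^(3/2) + 3719741) = 1/(-2273*I*√2273 + 3719741) = 1/(3719741 - 2273*I*√2273)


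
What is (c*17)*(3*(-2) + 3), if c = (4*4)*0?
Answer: 0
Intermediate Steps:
c = 0 (c = 16*0 = 0)
(c*17)*(3*(-2) + 3) = (0*17)*(3*(-2) + 3) = 0*(-6 + 3) = 0*(-3) = 0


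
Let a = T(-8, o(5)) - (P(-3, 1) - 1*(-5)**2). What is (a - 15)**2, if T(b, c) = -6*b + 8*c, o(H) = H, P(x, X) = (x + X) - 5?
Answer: 11025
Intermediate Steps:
P(x, X) = -5 + X + x (P(x, X) = (X + x) - 5 = -5 + X + x)
a = 120 (a = (-6*(-8) + 8*5) - ((-5 + 1 - 3) - 1*(-5)**2) = (48 + 40) - (-7 - 1*25) = 88 - (-7 - 25) = 88 - 1*(-32) = 88 + 32 = 120)
(a - 15)**2 = (120 - 15)**2 = 105**2 = 11025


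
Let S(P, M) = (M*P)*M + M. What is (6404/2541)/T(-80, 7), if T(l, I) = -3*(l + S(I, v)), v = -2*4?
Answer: -1601/686070 ≈ -0.0023336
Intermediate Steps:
v = -8
S(P, M) = M + P*M² (S(P, M) = P*M² + M = M + P*M²)
T(l, I) = 24 - 192*I - 3*l (T(l, I) = -3*(l - 8*(1 - 8*I)) = -3*(l + (-8 + 64*I)) = -3*(-8 + l + 64*I) = 24 - 192*I - 3*l)
(6404/2541)/T(-80, 7) = (6404/2541)/(24 - 192*7 - 3*(-80)) = (6404*(1/2541))/(24 - 1344 + 240) = (6404/2541)/(-1080) = (6404/2541)*(-1/1080) = -1601/686070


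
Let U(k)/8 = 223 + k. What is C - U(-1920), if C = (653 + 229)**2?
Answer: 791500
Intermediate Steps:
U(k) = 1784 + 8*k (U(k) = 8*(223 + k) = 1784 + 8*k)
C = 777924 (C = 882**2 = 777924)
C - U(-1920) = 777924 - (1784 + 8*(-1920)) = 777924 - (1784 - 15360) = 777924 - 1*(-13576) = 777924 + 13576 = 791500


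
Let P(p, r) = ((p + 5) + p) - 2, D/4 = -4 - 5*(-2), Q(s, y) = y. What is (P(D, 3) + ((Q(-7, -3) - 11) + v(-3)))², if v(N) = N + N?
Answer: 961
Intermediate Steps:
D = 24 (D = 4*(-4 - 5*(-2)) = 4*(-4 + 10) = 4*6 = 24)
v(N) = 2*N
P(p, r) = 3 + 2*p (P(p, r) = ((5 + p) + p) - 2 = (5 + 2*p) - 2 = 3 + 2*p)
(P(D, 3) + ((Q(-7, -3) - 11) + v(-3)))² = ((3 + 2*24) + ((-3 - 11) + 2*(-3)))² = ((3 + 48) + (-14 - 6))² = (51 - 20)² = 31² = 961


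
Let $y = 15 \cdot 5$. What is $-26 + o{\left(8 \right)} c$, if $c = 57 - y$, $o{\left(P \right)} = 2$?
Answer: $-62$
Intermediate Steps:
$y = 75$
$c = -18$ ($c = 57 - 75 = -18$)
$-26 + o{\left(8 \right)} c = -26 + 2 \left(-18\right) = -26 - 36 = -62$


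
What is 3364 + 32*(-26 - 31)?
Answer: 1540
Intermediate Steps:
3364 + 32*(-26 - 31) = 3364 + 32*(-57) = 3364 - 1824 = 1540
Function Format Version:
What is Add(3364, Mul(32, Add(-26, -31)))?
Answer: 1540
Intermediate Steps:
Add(3364, Mul(32, Add(-26, -31))) = Add(3364, Mul(32, -57)) = Add(3364, -1824) = 1540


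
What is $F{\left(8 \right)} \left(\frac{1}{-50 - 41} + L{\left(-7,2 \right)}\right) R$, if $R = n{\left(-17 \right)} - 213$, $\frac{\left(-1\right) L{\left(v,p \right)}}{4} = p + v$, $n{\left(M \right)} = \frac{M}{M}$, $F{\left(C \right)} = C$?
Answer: $- \frac{3085024}{91} \approx -33901.0$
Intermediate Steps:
$n{\left(M \right)} = 1$
$L{\left(v,p \right)} = - 4 p - 4 v$ ($L{\left(v,p \right)} = - 4 \left(p + v\right) = - 4 p - 4 v$)
$R = -212$ ($R = 1 - 213 = -212$)
$F{\left(8 \right)} \left(\frac{1}{-50 - 41} + L{\left(-7,2 \right)}\right) R = 8 \left(\frac{1}{-50 - 41} - -20\right) \left(-212\right) = 8 \left(\frac{1}{-50 - 41} + \left(-8 + 28\right)\right) \left(-212\right) = 8 \left(\frac{1}{-91} + 20\right) \left(-212\right) = 8 \left(- \frac{1}{91} + 20\right) \left(-212\right) = 8 \cdot \frac{1819}{91} \left(-212\right) = \frac{14552}{91} \left(-212\right) = - \frac{3085024}{91}$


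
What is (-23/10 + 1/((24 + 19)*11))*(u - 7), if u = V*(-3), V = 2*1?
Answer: 141297/4730 ≈ 29.873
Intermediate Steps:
V = 2
u = -6 (u = 2*(-3) = -6)
(-23/10 + 1/((24 + 19)*11))*(u - 7) = (-23/10 + 1/((24 + 19)*11))*(-6 - 7) = (-23*⅒ + (1/11)/43)*(-13) = (-23/10 + (1/43)*(1/11))*(-13) = (-23/10 + 1/473)*(-13) = -10869/4730*(-13) = 141297/4730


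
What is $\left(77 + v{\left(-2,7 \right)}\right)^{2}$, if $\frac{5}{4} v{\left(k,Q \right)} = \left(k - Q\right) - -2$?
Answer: $\frac{127449}{25} \approx 5098.0$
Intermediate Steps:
$v{\left(k,Q \right)} = \frac{8}{5} - \frac{4 Q}{5} + \frac{4 k}{5}$ ($v{\left(k,Q \right)} = \frac{4 \left(\left(k - Q\right) - -2\right)}{5} = \frac{4 \left(\left(k - Q\right) + 2\right)}{5} = \frac{4 \left(2 + k - Q\right)}{5} = \frac{8}{5} - \frac{4 Q}{5} + \frac{4 k}{5}$)
$\left(77 + v{\left(-2,7 \right)}\right)^{2} = \left(77 + \left(\frac{8}{5} - \frac{28}{5} + \frac{4}{5} \left(-2\right)\right)\right)^{2} = \left(77 - \frac{28}{5}\right)^{2} = \left(\frac{357}{5}\right)^{2} = \frac{127449}{25}$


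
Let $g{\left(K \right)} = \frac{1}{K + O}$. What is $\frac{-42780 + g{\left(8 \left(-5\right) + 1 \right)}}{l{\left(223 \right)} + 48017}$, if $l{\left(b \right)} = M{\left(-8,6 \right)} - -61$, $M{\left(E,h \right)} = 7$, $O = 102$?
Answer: $- \frac{2695139}{3029355} \approx -0.88967$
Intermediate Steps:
$g{\left(K \right)} = \frac{1}{102 + K}$ ($g{\left(K \right)} = \frac{1}{K + 102} = \frac{1}{102 + K}$)
$l{\left(b \right)} = 68$ ($l{\left(b \right)} = 7 - -61 = 7 + 61 = 68$)
$\frac{-42780 + g{\left(8 \left(-5\right) + 1 \right)}}{l{\left(223 \right)} + 48017} = \frac{-42780 + \frac{1}{102 + \left(8 \left(-5\right) + 1\right)}}{68 + 48017} = \frac{-42780 + \frac{1}{102 + \left(-40 + 1\right)}}{48085} = \left(-42780 + \frac{1}{102 - 39}\right) \frac{1}{48085} = \left(-42780 + \frac{1}{63}\right) \frac{1}{48085} = \left(- \frac{2695139}{63}\right) \frac{1}{48085} = - \frac{2695139}{3029355}$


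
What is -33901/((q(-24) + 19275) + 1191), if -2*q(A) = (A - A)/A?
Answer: -33901/20466 ≈ -1.6565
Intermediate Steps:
q(A) = 0 (q(A) = -(A - A)/(2*A) = -0/A = -½*0 = 0)
-33901/((q(-24) + 19275) + 1191) = -33901/((0 + 19275) + 1191) = -33901/(19275 + 1191) = -33901/20466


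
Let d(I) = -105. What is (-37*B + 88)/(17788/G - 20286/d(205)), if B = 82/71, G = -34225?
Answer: 54999575/234104111 ≈ 0.23494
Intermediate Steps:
B = 82/71 (B = 82*(1/71) = 82/71 ≈ 1.1549)
(-37*B + 88)/(17788/G - 20286/d(205)) = (-37*82/71 + 88)/(17788/(-34225) - 20286/(-105)) = (-3034/71 + 88)/(17788*(-1/34225) - 20286*(-1/105)) = 3214/(71*(-17788/34225 + 966/5)) = 3214/(71*(6594482/34225)) = (3214/71)*(34225/6594482) = 54999575/234104111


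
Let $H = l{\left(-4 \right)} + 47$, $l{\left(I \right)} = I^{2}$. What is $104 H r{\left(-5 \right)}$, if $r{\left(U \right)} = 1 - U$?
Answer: $39312$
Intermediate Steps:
$H = 63$ ($H = \left(-4\right)^{2} + 47 = 16 + 47 = 63$)
$104 H r{\left(-5 \right)} = 104 \cdot 63 \left(1 - -5\right) = 6552 \left(1 + 5\right) = 6552 \cdot 6 = 39312$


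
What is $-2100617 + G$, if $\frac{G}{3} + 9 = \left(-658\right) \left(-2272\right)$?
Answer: $2384284$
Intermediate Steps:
$G = 4484901$ ($G = -27 + 3 \left(\left(-658\right) \left(-2272\right)\right) = -27 + 3 \cdot 1494976 = -27 + 4484928 = 4484901$)
$-2100617 + G = -2100617 + 4484901 = 2384284$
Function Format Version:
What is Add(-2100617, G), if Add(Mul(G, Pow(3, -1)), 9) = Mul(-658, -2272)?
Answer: 2384284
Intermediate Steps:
G = 4484901 (G = Add(-27, Mul(3, Mul(-658, -2272))) = Add(-27, Mul(3, 1494976)) = Add(-27, 4484928) = 4484901)
Add(-2100617, G) = Add(-2100617, 4484901) = 2384284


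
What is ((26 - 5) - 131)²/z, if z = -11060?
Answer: -605/553 ≈ -1.0940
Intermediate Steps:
((26 - 5) - 131)²/z = ((26 - 5) - 131)²/(-11060) = (21 - 131)²*(-1/11060) = (-110)²*(-1/11060) = 12100*(-1/11060) = -605/553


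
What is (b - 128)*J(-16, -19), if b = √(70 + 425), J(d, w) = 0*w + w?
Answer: 2432 - 57*√55 ≈ 2009.3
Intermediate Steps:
J(d, w) = w (J(d, w) = 0 + w = w)
b = 3*√55 (b = √495 = 3*√55 ≈ 22.249)
(b - 128)*J(-16, -19) = (3*√55 - 128)*(-19) = (-128 + 3*√55)*(-19) = 2432 - 57*√55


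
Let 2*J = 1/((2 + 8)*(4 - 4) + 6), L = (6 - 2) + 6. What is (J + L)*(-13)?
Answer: -1573/12 ≈ -131.08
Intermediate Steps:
L = 10 (L = 4 + 6 = 10)
J = 1/12 (J = 1/(2*((2 + 8)*(4 - 4) + 6)) = 1/(2*(10*0 + 6)) = 1/(2*(0 + 6)) = (½)/6 = (½)*(⅙) = 1/12 ≈ 0.083333)
(J + L)*(-13) = (1/12 + 10)*(-13) = (121/12)*(-13) = -1573/12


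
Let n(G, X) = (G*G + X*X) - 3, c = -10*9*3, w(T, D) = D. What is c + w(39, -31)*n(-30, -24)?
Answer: -45933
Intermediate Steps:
c = -270 (c = -90*3 = -270)
n(G, X) = -3 + G² + X² (n(G, X) = (G² + X²) - 3 = -3 + G² + X²)
c + w(39, -31)*n(-30, -24) = -270 - 31*(-3 + (-30)² + (-24)²) = -270 - 31*(-3 + 900 + 576) = -270 - 31*1473 = -270 - 45663 = -45933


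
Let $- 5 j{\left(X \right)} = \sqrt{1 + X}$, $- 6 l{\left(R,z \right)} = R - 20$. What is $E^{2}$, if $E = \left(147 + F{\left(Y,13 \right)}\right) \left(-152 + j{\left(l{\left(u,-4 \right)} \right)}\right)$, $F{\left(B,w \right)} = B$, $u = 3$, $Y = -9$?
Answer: $\frac{10999887402}{25} + \frac{964896 \sqrt{138}}{5} \approx 4.4226 \cdot 10^{8}$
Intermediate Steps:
$l{\left(R,z \right)} = \frac{10}{3} - \frac{R}{6}$ ($l{\left(R,z \right)} = - \frac{R - 20}{6} = - \frac{-20 + R}{6} = \frac{10}{3} - \frac{R}{6}$)
$j{\left(X \right)} = - \frac{\sqrt{1 + X}}{5}$
$E = -20976 - \frac{23 \sqrt{138}}{5}$ ($E = \left(147 - 9\right) \left(-152 - \frac{\sqrt{1 + \left(\frac{10}{3} - \frac{1}{2}\right)}}{5}\right) = 138 \left(-152 - \frac{\sqrt{1 + \left(\frac{10}{3} - \frac{1}{2}\right)}}{5}\right) = 138 \left(-152 - \frac{\sqrt{1 + \frac{17}{6}}}{5}\right) = 138 \left(-152 - \frac{\sqrt{\frac{23}{6}}}{5}\right) = 138 \left(-152 - \frac{\frac{1}{6} \sqrt{138}}{5}\right) = 138 \left(-152 - \frac{\sqrt{138}}{30}\right) = -20976 - \frac{23 \sqrt{138}}{5} \approx -21030.0$)
$E^{2} = \left(-20976 - \frac{23 \sqrt{138}}{5}\right)^{2}$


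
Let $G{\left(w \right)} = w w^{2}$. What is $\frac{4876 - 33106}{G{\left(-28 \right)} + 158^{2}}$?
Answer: $- \frac{4705}{502} \approx -9.3725$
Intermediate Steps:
$G{\left(w \right)} = w^{3}$
$\frac{4876 - 33106}{G{\left(-28 \right)} + 158^{2}} = \frac{4876 - 33106}{\left(-28\right)^{3} + 158^{2}} = - \frac{28230}{-21952 + 24964} = - \frac{28230}{3012} = \left(-28230\right) \frac{1}{3012} = - \frac{4705}{502}$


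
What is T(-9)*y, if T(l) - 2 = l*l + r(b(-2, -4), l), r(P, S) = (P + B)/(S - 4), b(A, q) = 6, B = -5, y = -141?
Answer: -151998/13 ≈ -11692.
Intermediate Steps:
r(P, S) = (-5 + P)/(-4 + S) (r(P, S) = (P - 5)/(S - 4) = (-5 + P)/(-4 + S))
T(l) = 2 + l² + 1/(-4 + l) (T(l) = 2 + (l*l + (-5 + 6)/(-4 + l)) = 2 + (l² + 1/(-4 + l)) = 2 + l² + 1/(-4 + l))
T(-9)*y = ((1 + (-4 - 9)*(2 + (-9)²))/(-4 - 9))*(-141) = ((1 - 13*(2 + 81))/(-13))*(-141) = -(1 - 13*83)/13*(-141) = -(1 - 1079)/13*(-141) = -1/13*(-1078)*(-141) = (1078/13)*(-141) = -151998/13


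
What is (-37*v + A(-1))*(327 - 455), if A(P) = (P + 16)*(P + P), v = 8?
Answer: 41728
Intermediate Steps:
A(P) = 2*P*(16 + P) (A(P) = (16 + P)*(2*P) = 2*P*(16 + P))
(-37*v + A(-1))*(327 - 455) = (-37*8 + 2*(-1)*(16 - 1))*(327 - 455) = (-296 + 2*(-1)*15)*(-128) = (-296 - 30)*(-128) = -326*(-128) = 41728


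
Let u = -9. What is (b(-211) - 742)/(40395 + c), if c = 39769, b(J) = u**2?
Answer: -661/80164 ≈ -0.0082456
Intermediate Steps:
b(J) = 81 (b(J) = (-9)**2 = 81)
(b(-211) - 742)/(40395 + c) = (81 - 742)/(40395 + 39769) = -661/80164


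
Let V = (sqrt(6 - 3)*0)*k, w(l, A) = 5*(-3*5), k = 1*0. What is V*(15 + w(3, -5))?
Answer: 0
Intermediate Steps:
k = 0
w(l, A) = -75 (w(l, A) = 5*(-15) = -75)
V = 0 (V = (sqrt(6 - 3)*0)*0 = (sqrt(3)*0)*0 = 0*0 = 0)
V*(15 + w(3, -5)) = 0*(15 - 75) = 0*(-60) = 0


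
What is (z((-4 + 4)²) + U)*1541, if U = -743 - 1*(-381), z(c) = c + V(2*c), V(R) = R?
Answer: -557842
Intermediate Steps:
z(c) = 3*c (z(c) = c + 2*c = 3*c)
U = -362 (U = -743 + 381 = -362)
(z((-4 + 4)²) + U)*1541 = (3*(-4 + 4)² - 362)*1541 = (3*0² - 362)*1541 = (3*0 - 362)*1541 = (0 - 362)*1541 = -362*1541 = -557842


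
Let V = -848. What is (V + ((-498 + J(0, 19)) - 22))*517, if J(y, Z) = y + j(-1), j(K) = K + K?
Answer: -708290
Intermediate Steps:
j(K) = 2*K
J(y, Z) = -2 + y (J(y, Z) = y + 2*(-1) = y - 2 = -2 + y)
(V + ((-498 + J(0, 19)) - 22))*517 = (-848 + ((-498 + (-2 + 0)) - 22))*517 = (-848 + ((-498 - 2) - 22))*517 = (-848 + (-500 - 22))*517 = (-848 - 522)*517 = -1370*517 = -708290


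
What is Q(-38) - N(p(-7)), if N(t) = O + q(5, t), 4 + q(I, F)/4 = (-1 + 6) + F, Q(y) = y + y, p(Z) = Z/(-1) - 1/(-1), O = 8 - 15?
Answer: -105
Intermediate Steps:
O = -7
p(Z) = 1 - Z (p(Z) = Z*(-1) - 1*(-1) = -Z + 1 = 1 - Z)
Q(y) = 2*y
q(I, F) = 4 + 4*F (q(I, F) = -16 + 4*((-1 + 6) + F) = -16 + 4*(5 + F) = -16 + (20 + 4*F) = 4 + 4*F)
N(t) = -3 + 4*t (N(t) = -7 + (4 + 4*t) = -3 + 4*t)
Q(-38) - N(p(-7)) = 2*(-38) - (-3 + 4*(1 - 1*(-7))) = -76 - (-3 + 4*(1 + 7)) = -76 - (-3 + 4*8) = -76 - (-3 + 32) = -76 - 1*29 = -76 - 29 = -105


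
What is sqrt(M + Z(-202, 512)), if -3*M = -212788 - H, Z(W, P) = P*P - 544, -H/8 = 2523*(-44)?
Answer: 2*sqrt(1414263)/3 ≈ 792.82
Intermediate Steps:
H = 888096 (H = -20184*(-44) = -8*(-111012) = 888096)
Z(W, P) = -544 + P**2 (Z(W, P) = P**2 - 544 = -544 + P**2)
M = 1100884/3 (M = -(-212788 - 1*888096)/3 = -(-212788 - 888096)/3 = -1/3*(-1100884) = 1100884/3 ≈ 3.6696e+5)
sqrt(M + Z(-202, 512)) = sqrt(1100884/3 + (-544 + 512**2)) = sqrt(1100884/3 + (-544 + 262144)) = sqrt(1100884/3 + 261600) = sqrt(1885684/3) = 2*sqrt(1414263)/3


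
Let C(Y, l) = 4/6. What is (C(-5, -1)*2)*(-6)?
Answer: -8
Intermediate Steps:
C(Y, l) = ⅔ (C(Y, l) = 4*(⅙) = ⅔)
(C(-5, -1)*2)*(-6) = ((⅔)*2)*(-6) = (4/3)*(-6) = -8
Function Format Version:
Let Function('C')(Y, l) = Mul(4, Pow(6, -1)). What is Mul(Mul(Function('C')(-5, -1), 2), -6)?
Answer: -8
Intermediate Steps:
Function('C')(Y, l) = Rational(2, 3) (Function('C')(Y, l) = Mul(4, Rational(1, 6)) = Rational(2, 3))
Mul(Mul(Function('C')(-5, -1), 2), -6) = Mul(Mul(Rational(2, 3), 2), -6) = Mul(Rational(4, 3), -6) = -8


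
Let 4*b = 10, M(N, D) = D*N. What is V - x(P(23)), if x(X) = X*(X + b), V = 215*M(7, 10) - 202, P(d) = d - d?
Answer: 14848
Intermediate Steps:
P(d) = 0
b = 5/2 (b = (¼)*10 = 5/2 ≈ 2.5000)
V = 14848 (V = 215*(10*7) - 202 = 215*70 - 202 = 15050 - 202 = 14848)
x(X) = X*(5/2 + X) (x(X) = X*(X + 5/2) = X*(5/2 + X))
V - x(P(23)) = 14848 - 0*(5 + 2*0)/2 = 14848 - 0*(5 + 0)/2 = 14848 - 0*5/2 = 14848 - 1*0 = 14848 + 0 = 14848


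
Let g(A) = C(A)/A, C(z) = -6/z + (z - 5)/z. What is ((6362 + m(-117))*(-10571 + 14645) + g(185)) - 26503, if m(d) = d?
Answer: 869849834249/34225 ≈ 2.5416e+7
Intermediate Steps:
C(z) = -6/z + (-5 + z)/z
g(A) = (-11 + A)/A² (g(A) = ((-11 + A)/A)/A = (-11 + A)/A²)
((6362 + m(-117))*(-10571 + 14645) + g(185)) - 26503 = ((6362 - 117)*(-10571 + 14645) + (-11 + 185)/185²) - 26503 = (6245*4074 + (1/34225)*174) - 26503 = (25442130 + 174/34225) - 26503 = 870756899424/34225 - 26503 = 869849834249/34225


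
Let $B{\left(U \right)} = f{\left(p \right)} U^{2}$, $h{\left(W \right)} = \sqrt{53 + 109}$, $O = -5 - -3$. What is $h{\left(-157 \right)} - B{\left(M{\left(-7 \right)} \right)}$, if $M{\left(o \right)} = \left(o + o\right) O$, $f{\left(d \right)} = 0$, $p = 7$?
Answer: $9 \sqrt{2} \approx 12.728$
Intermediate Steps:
$O = -2$ ($O = -5 + 3 = -2$)
$M{\left(o \right)} = - 4 o$ ($M{\left(o \right)} = \left(o + o\right) \left(-2\right) = 2 o \left(-2\right) = - 4 o$)
$h{\left(W \right)} = 9 \sqrt{2}$ ($h{\left(W \right)} = \sqrt{162} = 9 \sqrt{2}$)
$B{\left(U \right)} = 0$ ($B{\left(U \right)} = 0 U^{2} = 0$)
$h{\left(-157 \right)} - B{\left(M{\left(-7 \right)} \right)} = 9 \sqrt{2} - 0 = 9 \sqrt{2} + 0 = 9 \sqrt{2}$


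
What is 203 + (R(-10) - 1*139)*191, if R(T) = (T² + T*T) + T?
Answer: 9944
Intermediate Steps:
R(T) = T + 2*T² (R(T) = (T² + T²) + T = 2*T² + T = T + 2*T²)
203 + (R(-10) - 1*139)*191 = 203 + (-10*(1 + 2*(-10)) - 1*139)*191 = 203 + (-10*(1 - 20) - 139)*191 = 203 + (-10*(-19) - 139)*191 = 203 + (190 - 139)*191 = 203 + 51*191 = 203 + 9741 = 9944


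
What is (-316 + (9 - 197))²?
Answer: 254016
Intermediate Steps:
(-316 + (9 - 197))² = (-316 - 188)² = (-504)² = 254016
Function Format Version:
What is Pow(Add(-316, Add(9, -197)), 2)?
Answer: 254016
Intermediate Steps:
Pow(Add(-316, Add(9, -197)), 2) = Pow(Add(-316, -188), 2) = Pow(-504, 2) = 254016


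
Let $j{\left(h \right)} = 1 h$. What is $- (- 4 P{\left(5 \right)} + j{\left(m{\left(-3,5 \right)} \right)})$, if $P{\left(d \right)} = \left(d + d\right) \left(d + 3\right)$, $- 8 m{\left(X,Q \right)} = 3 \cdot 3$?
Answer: $\frac{2569}{8} \approx 321.13$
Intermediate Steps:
$m{\left(X,Q \right)} = - \frac{9}{8}$ ($m{\left(X,Q \right)} = - \frac{3 \cdot 3}{8} = \left(- \frac{1}{8}\right) 9 = - \frac{9}{8}$)
$j{\left(h \right)} = h$
$P{\left(d \right)} = 2 d \left(3 + d\right)$
$- (- 4 P{\left(5 \right)} + j{\left(m{\left(-3,5 \right)} \right)}) = - (- 4 \cdot 2 \cdot 5 \left(3 + 5\right) - \frac{9}{8}) = - (- 4 \cdot 2 \cdot 5 \cdot 8 - \frac{9}{8}) = - (\left(-4\right) 80 - \frac{9}{8}) = - (-320 - \frac{9}{8}) = \left(-1\right) \left(- \frac{2569}{8}\right) = \frac{2569}{8}$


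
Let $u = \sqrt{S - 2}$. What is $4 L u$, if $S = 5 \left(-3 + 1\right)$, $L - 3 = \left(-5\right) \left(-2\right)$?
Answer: $104 i \sqrt{3} \approx 180.13 i$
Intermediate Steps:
$L = 13$ ($L = 3 - -10 = 3 + 10 = 13$)
$S = -10$ ($S = 5 \left(-2\right) = -10$)
$u = 2 i \sqrt{3}$ ($u = \sqrt{-10 - 2} = \sqrt{-12} = 2 i \sqrt{3} \approx 3.4641 i$)
$4 L u = 4 \cdot 13 \cdot 2 i \sqrt{3} = 52 \cdot 2 i \sqrt{3} = 104 i \sqrt{3}$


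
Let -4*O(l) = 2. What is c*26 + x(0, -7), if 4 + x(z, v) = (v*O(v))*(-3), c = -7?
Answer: -393/2 ≈ -196.50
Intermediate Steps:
O(l) = -½ (O(l) = -¼*2 = -½)
x(z, v) = -4 + 3*v/2 (x(z, v) = -4 + (v*(-½))*(-3) = -4 - v/2*(-3) = -4 + 3*v/2)
c*26 + x(0, -7) = -7*26 + (-4 + (3/2)*(-7)) = -182 + (-4 - 21/2) = -182 - 29/2 = -393/2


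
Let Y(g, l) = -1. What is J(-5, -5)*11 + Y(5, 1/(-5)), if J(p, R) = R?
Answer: -56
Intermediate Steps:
J(-5, -5)*11 + Y(5, 1/(-5)) = -5*11 - 1 = -55 - 1 = -56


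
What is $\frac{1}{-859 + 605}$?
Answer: $- \frac{1}{254} \approx -0.003937$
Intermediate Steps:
$\frac{1}{-859 + 605} = \frac{1}{-254} = - \frac{1}{254}$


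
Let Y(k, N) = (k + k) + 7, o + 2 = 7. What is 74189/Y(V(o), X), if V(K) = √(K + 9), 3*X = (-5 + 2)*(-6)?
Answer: -74189 + 148378*√14/7 ≈ 5122.4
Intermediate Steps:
o = 5 (o = -2 + 7 = 5)
X = 6 (X = ((-5 + 2)*(-6))/3 = (-3*(-6))/3 = (⅓)*18 = 6)
V(K) = √(9 + K)
Y(k, N) = 7 + 2*k (Y(k, N) = 2*k + 7 = 7 + 2*k)
74189/Y(V(o), X) = 74189/(7 + 2*√(9 + 5)) = 74189/(7 + 2*√14)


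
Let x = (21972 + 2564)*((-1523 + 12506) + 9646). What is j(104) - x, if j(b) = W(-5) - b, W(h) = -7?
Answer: -506153255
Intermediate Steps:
j(b) = -7 - b
x = 506153144 (x = 24536*(10983 + 9646) = 24536*20629 = 506153144)
j(104) - x = (-7 - 1*104) - 1*506153144 = (-7 - 104) - 506153144 = -111 - 506153144 = -506153255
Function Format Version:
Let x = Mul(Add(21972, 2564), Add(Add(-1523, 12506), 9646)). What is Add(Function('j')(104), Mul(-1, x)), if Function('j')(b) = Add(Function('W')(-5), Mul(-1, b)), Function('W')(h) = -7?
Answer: -506153255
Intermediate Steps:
Function('j')(b) = Add(-7, Mul(-1, b))
x = 506153144 (x = Mul(24536, Add(10983, 9646)) = Mul(24536, 20629) = 506153144)
Add(Function('j')(104), Mul(-1, x)) = Add(Add(-7, Mul(-1, 104)), Mul(-1, 506153144)) = Add(Add(-7, -104), -506153144) = Add(-111, -506153144) = -506153255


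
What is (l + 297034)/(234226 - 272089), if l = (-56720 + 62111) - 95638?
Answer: -9847/1803 ≈ -5.4615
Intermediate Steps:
l = -90247 (l = 5391 - 95638 = -90247)
(l + 297034)/(234226 - 272089) = (-90247 + 297034)/(234226 - 272089) = 206787/(-37863) = 206787*(-1/37863) = -9847/1803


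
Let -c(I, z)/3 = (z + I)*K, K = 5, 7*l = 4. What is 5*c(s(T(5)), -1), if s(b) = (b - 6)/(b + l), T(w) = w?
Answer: 1150/13 ≈ 88.462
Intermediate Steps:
l = 4/7 (l = (⅐)*4 = 4/7 ≈ 0.57143)
s(b) = (-6 + b)/(4/7 + b) (s(b) = (b - 6)/(b + 4/7) = (-6 + b)/(4/7 + b))
c(I, z) = -15*I - 15*z (c(I, z) = -3*(z + I)*5 = -3*(I + z)*5 = -3*(5*I + 5*z) = -15*I - 15*z)
5*c(s(T(5)), -1) = 5*(-105*(-6 + 5)/(4 + 7*5) - 15*(-1)) = 5*(-105*(-1)/(4 + 35) + 15) = 5*(-105*(-1)/39 + 15) = 5*(-15*(-7/39) + 15) = 5*(35/13 + 15) = 5*(230/13) = 1150/13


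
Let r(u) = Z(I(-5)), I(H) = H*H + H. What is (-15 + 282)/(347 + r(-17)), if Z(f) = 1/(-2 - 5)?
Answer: 1869/2428 ≈ 0.76977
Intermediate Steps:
I(H) = H + H² (I(H) = H² + H = H + H²)
Z(f) = -⅐ (Z(f) = 1/(-7) = -⅐)
r(u) = -⅐
(-15 + 282)/(347 + r(-17)) = (-15 + 282)/(347 - ⅐) = 267/(2428/7) = 267*(7/2428) = 1869/2428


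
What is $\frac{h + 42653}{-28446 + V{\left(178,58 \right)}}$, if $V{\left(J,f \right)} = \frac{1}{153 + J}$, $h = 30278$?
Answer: $- \frac{24140161}{9415625} \approx -2.5638$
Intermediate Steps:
$\frac{h + 42653}{-28446 + V{\left(178,58 \right)}} = \frac{30278 + 42653}{-28446 + \frac{1}{153 + 178}} = \frac{72931}{-28446 + \frac{1}{331}} = \frac{72931}{- \frac{9415625}{331}} = 72931 \left(- \frac{331}{9415625}\right) = - \frac{24140161}{9415625}$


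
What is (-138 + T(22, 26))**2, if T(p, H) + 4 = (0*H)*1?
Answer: 20164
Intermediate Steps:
T(p, H) = -4 (T(p, H) = -4 + (0*H)*1 = -4 + 0*1 = -4 + 0 = -4)
(-138 + T(22, 26))**2 = (-138 - 4)**2 = (-142)**2 = 20164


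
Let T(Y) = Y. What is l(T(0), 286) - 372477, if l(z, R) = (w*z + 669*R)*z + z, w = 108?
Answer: -372477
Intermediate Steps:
l(z, R) = z + z*(108*z + 669*R) (l(z, R) = (108*z + 669*R)*z + z = z*(108*z + 669*R) + z = z + z*(108*z + 669*R))
l(T(0), 286) - 372477 = 0*(1 + 108*0 + 669*286) - 372477 = 0*(1 + 0 + 191334) - 372477 = 0*191335 - 372477 = 0 - 372477 = -372477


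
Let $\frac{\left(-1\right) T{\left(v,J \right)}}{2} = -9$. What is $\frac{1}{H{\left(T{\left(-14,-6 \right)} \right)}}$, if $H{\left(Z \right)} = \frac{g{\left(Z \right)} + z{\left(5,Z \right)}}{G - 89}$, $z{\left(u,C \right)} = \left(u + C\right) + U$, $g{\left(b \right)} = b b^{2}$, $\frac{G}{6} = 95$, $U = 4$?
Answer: $\frac{481}{5859} \approx 0.082096$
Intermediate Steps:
$G = 570$ ($G = 6 \cdot 95 = 570$)
$T{\left(v,J \right)} = 18$ ($T{\left(v,J \right)} = \left(-2\right) \left(-9\right) = 18$)
$g{\left(b \right)} = b^{3}$
$z{\left(u,C \right)} = 4 + C + u$ ($z{\left(u,C \right)} = \left(u + C\right) + 4 = \left(C + u\right) + 4 = 4 + C + u$)
$H{\left(Z \right)} = \frac{9}{481} + \frac{Z}{481} + \frac{Z^{3}}{481}$ ($H{\left(Z \right)} = \frac{Z^{3} + \left(4 + Z + 5\right)}{570 - 89} = \frac{Z^{3} + \left(9 + Z\right)}{481} = \left(9 + Z + Z^{3}\right) \frac{1}{481} = \frac{9}{481} + \frac{Z}{481} + \frac{Z^{3}}{481}$)
$\frac{1}{H{\left(T{\left(-14,-6 \right)} \right)}} = \frac{1}{\frac{9}{481} + \frac{1}{481} \cdot 18 + \frac{18^{3}}{481}} = \frac{1}{\frac{9}{481} + \frac{18}{481} + \frac{1}{481} \cdot 5832} = \frac{1}{\frac{9}{481} + \frac{18}{481} + \frac{5832}{481}} = \frac{1}{\frac{5859}{481}} = \frac{481}{5859}$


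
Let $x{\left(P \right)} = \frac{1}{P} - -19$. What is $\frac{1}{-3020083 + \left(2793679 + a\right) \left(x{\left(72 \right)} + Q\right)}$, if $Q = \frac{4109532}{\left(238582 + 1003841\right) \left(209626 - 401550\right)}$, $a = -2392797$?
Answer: $\frac{34064398836}{156772399120355009} \approx 2.1729 \cdot 10^{-7}$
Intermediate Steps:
$x{\left(P \right)} = 19 + \frac{1}{P}$ ($x{\left(P \right)} = \frac{1}{P} + 19 = 19 + \frac{1}{P}$)
$Q = - \frac{48923}{2838699903}$ ($Q = \frac{4109532}{1242423 \left(-191924\right)} = \frac{4109532}{-238450791852} = 4109532 \left(- \frac{1}{238450791852}\right) = - \frac{48923}{2838699903} \approx -1.7234 \cdot 10^{-5}$)
$\frac{1}{-3020083 + \left(2793679 + a\right) \left(x{\left(72 \right)} + Q\right)} = \frac{1}{-3020083 + \left(2793679 - 2392797\right) \left(\left(19 + \frac{1}{72}\right) - \frac{48923}{2838699903}\right)} = \frac{1}{-3020083 + 400882 \left(\left(19 + \frac{1}{72}\right) - \frac{48923}{2838699903}\right)} = \frac{1}{-3020083 + 400882 \left(\frac{1369}{72} - \frac{48923}{2838699903}\right)} = \frac{1}{-3020083 + 400882 \cdot \frac{1295392214917}{68128797672}} = \frac{1}{-3020083 + \frac{259649710950178397}{34064398836}} = \frac{1}{\frac{156772399120355009}{34064398836}} = \frac{34064398836}{156772399120355009}$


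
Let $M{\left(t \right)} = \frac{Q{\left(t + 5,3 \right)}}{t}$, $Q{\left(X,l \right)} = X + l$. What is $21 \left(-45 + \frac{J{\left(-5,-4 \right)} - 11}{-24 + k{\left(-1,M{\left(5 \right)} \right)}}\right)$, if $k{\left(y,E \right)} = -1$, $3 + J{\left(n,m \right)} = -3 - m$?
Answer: $- \frac{23352}{25} \approx -934.08$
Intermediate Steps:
$M{\left(t \right)} = \frac{8 + t}{t}$ ($M{\left(t \right)} = \frac{\left(t + 5\right) + 3}{t} = \frac{\left(5 + t\right) + 3}{t} = \frac{8 + t}{t}$)
$J{\left(n,m \right)} = -6 - m$ ($J{\left(n,m \right)} = -3 - \left(3 + m\right) = -6 - m$)
$21 \left(-45 + \frac{J{\left(-5,-4 \right)} - 11}{-24 + k{\left(-1,M{\left(5 \right)} \right)}}\right) = 21 \left(-45 + \frac{\left(-6 - -4\right) - 11}{-24 - 1}\right) = 21 \left(-45 + \frac{\left(-6 + 4\right) - 11}{-25}\right) = 21 \left(-45 + \left(-2 - 11\right) \left(- \frac{1}{25}\right)\right) = 21 \left(-45 - - \frac{13}{25}\right) = 21 \left(-45 + \frac{13}{25}\right) = 21 \left(- \frac{1112}{25}\right) = - \frac{23352}{25}$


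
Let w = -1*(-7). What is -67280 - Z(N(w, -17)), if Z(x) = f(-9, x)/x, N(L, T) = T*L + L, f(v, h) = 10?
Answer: -3767675/56 ≈ -67280.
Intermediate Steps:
w = 7
N(L, T) = L + L*T (N(L, T) = L*T + L = L + L*T)
Z(x) = 10/x
-67280 - Z(N(w, -17)) = -67280 - 10/(7*(1 - 17)) = -67280 - 10/(7*(-16)) = -67280 - 10/(-112) = -67280 - 10*(-1)/112 = -67280 - 1*(-5/56) = -67280 + 5/56 = -3767675/56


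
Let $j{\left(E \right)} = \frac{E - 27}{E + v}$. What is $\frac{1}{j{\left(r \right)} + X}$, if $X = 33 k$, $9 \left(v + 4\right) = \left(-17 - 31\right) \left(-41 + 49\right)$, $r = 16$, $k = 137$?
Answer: $\frac{92}{415965} \approx 0.00022117$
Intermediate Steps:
$v = - \frac{140}{3}$ ($v = -4 + \frac{\left(-17 - 31\right) \left(-41 + 49\right)}{9} = -4 + \frac{\left(-48\right) 8}{9} = -4 + \frac{1}{9} \left(-384\right) = -4 - \frac{128}{3} = - \frac{140}{3} \approx -46.667$)
$j{\left(E \right)} = \frac{-27 + E}{- \frac{140}{3} + E}$ ($j{\left(E \right)} = \frac{E - 27}{E - \frac{140}{3}} = \frac{-27 + E}{- \frac{140}{3} + E}$)
$X = 4521$ ($X = 33 \cdot 137 = 4521$)
$\frac{1}{j{\left(r \right)} + X} = \frac{1}{\frac{3 \left(-27 + 16\right)}{-140 + 3 \cdot 16} + 4521} = \frac{1}{3 \frac{1}{-140 + 48} \left(-11\right) + 4521} = \frac{1}{3 \frac{1}{-92} \left(-11\right) + 4521} = \frac{1}{3 \left(- \frac{1}{92}\right) \left(-11\right) + 4521} = \frac{1}{\frac{33}{92} + 4521} = \frac{1}{\frac{415965}{92}} = \frac{92}{415965}$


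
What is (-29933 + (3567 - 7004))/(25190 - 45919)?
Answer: 33370/20729 ≈ 1.6098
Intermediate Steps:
(-29933 + (3567 - 7004))/(25190 - 45919) = (-29933 - 3437)/(-20729) = -33370*(-1/20729) = 33370/20729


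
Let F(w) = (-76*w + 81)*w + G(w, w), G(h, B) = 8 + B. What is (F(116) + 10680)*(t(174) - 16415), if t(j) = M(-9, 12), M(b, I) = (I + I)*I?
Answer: 16166607912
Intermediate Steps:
M(b, I) = 2*I² (M(b, I) = (2*I)*I = 2*I²)
t(j) = 288 (t(j) = 2*12² = 2*144 = 288)
F(w) = 8 + w + w*(81 - 76*w) (F(w) = (-76*w + 81)*w + (8 + w) = (81 - 76*w)*w + (8 + w) = w*(81 - 76*w) + (8 + w) = 8 + w + w*(81 - 76*w))
(F(116) + 10680)*(t(174) - 16415) = ((8 - 76*116² + 82*116) + 10680)*(288 - 16415) = ((8 - 76*13456 + 9512) + 10680)*(-16127) = ((8 - 1022656 + 9512) + 10680)*(-16127) = (-1013136 + 10680)*(-16127) = -1002456*(-16127) = 16166607912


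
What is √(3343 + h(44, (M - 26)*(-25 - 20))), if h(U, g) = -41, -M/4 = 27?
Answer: √3302 ≈ 57.463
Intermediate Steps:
M = -108 (M = -4*27 = -108)
√(3343 + h(44, (M - 26)*(-25 - 20))) = √(3343 - 41) = √3302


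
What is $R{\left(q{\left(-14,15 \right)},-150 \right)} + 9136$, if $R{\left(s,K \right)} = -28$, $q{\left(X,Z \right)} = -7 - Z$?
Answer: $9108$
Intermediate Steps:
$R{\left(q{\left(-14,15 \right)},-150 \right)} + 9136 = -28 + 9136 = 9108$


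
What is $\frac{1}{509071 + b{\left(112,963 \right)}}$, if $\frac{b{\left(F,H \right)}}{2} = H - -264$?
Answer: $\frac{1}{511525} \approx 1.9549 \cdot 10^{-6}$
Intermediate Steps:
$b{\left(F,H \right)} = 528 + 2 H$ ($b{\left(F,H \right)} = 2 \left(H - -264\right) = 2 \left(H + 264\right) = 2 \left(264 + H\right) = 528 + 2 H$)
$\frac{1}{509071 + b{\left(112,963 \right)}} = \frac{1}{509071 + \left(528 + 2 \cdot 963\right)} = \frac{1}{509071 + \left(528 + 1926\right)} = \frac{1}{509071 + 2454} = \frac{1}{511525}$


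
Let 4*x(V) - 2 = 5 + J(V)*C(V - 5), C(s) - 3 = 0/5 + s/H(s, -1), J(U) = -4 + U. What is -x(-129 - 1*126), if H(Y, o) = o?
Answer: 34055/2 ≈ 17028.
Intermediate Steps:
C(s) = 3 - s (C(s) = 3 + (0/5 + s/(-1)) = 3 + (0*(⅕) + s*(-1)) = 3 + (0 - s) = 3 - s)
x(V) = 7/4 + (-4 + V)*(8 - V)/4 (x(V) = ½ + (5 + (-4 + V)*(3 - (V - 5)))/4 = ½ + (5 + (-4 + V)*(3 - (-5 + V)))/4 = ½ + (5 + (-4 + V)*(3 + (5 - V)))/4 = ½ + (5 + (-4 + V)*(8 - V))/4 = ½ + (5/4 + (-4 + V)*(8 - V)/4) = 7/4 + (-4 + V)*(8 - V)/4)
-x(-129 - 1*126) = -(7/4 + (-4 + (-129 - 1*126))*(8 - (-129 - 1*126))/4) = -(7/4 + (-4 + (-129 - 126))*(8 - (-129 - 126))/4) = -(7/4 + (-4 - 255)*(8 - 1*(-255))/4) = -(7/4 + (¼)*(-259)*(8 + 255)) = -(7/4 + (¼)*(-259)*263) = -(7/4 - 68117/4) = -1*(-34055/2) = 34055/2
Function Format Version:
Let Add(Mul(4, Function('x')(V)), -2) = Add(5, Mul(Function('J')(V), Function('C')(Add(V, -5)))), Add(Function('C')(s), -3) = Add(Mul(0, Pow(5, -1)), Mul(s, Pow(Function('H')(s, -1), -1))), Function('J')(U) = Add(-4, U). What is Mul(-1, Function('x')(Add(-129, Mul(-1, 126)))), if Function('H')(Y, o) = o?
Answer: Rational(34055, 2) ≈ 17028.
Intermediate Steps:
Function('C')(s) = Add(3, Mul(-1, s)) (Function('C')(s) = Add(3, Add(Mul(0, Pow(5, -1)), Mul(s, Pow(-1, -1)))) = Add(3, Add(Mul(0, Rational(1, 5)), Mul(s, -1))) = Add(3, Add(0, Mul(-1, s))) = Add(3, Mul(-1, s)))
Function('x')(V) = Add(Rational(7, 4), Mul(Rational(1, 4), Add(-4, V), Add(8, Mul(-1, V)))) (Function('x')(V) = Add(Rational(1, 2), Mul(Rational(1, 4), Add(5, Mul(Add(-4, V), Add(3, Mul(-1, Add(V, -5))))))) = Add(Rational(1, 2), Mul(Rational(1, 4), Add(5, Mul(Add(-4, V), Add(3, Mul(-1, Add(-5, V))))))) = Add(Rational(1, 2), Mul(Rational(1, 4), Add(5, Mul(Add(-4, V), Add(3, Add(5, Mul(-1, V))))))) = Add(Rational(1, 2), Mul(Rational(1, 4), Add(5, Mul(Add(-4, V), Add(8, Mul(-1, V)))))) = Add(Rational(1, 2), Add(Rational(5, 4), Mul(Rational(1, 4), Add(-4, V), Add(8, Mul(-1, V))))) = Add(Rational(7, 4), Mul(Rational(1, 4), Add(-4, V), Add(8, Mul(-1, V)))))
Mul(-1, Function('x')(Add(-129, Mul(-1, 126)))) = Mul(-1, Add(Rational(7, 4), Mul(Rational(1, 4), Add(-4, Add(-129, Mul(-1, 126))), Add(8, Mul(-1, Add(-129, Mul(-1, 126))))))) = Mul(-1, Add(Rational(7, 4), Mul(Rational(1, 4), Add(-4, Add(-129, -126)), Add(8, Mul(-1, Add(-129, -126)))))) = Mul(-1, Add(Rational(7, 4), Mul(Rational(1, 4), Add(-4, -255), Add(8, Mul(-1, -255))))) = Mul(-1, Add(Rational(7, 4), Mul(Rational(1, 4), -259, Add(8, 255)))) = Mul(-1, Add(Rational(7, 4), Mul(Rational(1, 4), -259, 263))) = Mul(-1, Add(Rational(7, 4), Rational(-68117, 4))) = Mul(-1, Rational(-34055, 2)) = Rational(34055, 2)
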